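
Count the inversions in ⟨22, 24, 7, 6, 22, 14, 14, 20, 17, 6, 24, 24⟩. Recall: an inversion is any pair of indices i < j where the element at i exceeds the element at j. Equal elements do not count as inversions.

27 inversions

Sweep left to right; for each value list the smaller values that follow it:
22 → 7, 6, 14, 14, 20, 17, 6 → 7
24 → 7, 6, 22, 14, 14, 20, 17, 6 → 8
7 → 6, 6 → 2
6 → none → 0
22 → 14, 14, 20, 17, 6 → 5
14 → 6 → 1
14 → 6 → 1
20 → 17, 6 → 2
17 → 6 → 1
6 → none → 0
24 → none → 0
24 → none → 0
Sum: 7 + 8 + 2 + 0 + 5 + 1 + 1 + 2 + 1 + 0 + 0 + 0 = 27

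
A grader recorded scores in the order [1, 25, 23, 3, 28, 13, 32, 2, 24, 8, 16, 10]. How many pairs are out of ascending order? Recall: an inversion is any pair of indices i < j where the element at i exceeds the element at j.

Count, for each position, how many later elements it exceeds:
1: 0
25: 8
23: 6
3: 1
28: 6
13: 3
32: 5
2: 0
24: 3
8: 0
16: 1
10: 0
Sum: 0 + 8 + 6 + 1 + 6 + 3 + 5 + 0 + 3 + 0 + 1 + 0 = 33

33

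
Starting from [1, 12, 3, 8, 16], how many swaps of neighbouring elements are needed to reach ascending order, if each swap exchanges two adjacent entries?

2 swaps

Minimum adjacent swaps = number of inversions (each swap of adjacent out-of-order elements removes one inversion and no swap can remove more).
Count inversions — for each element, later elements that are smaller:
1: none → 0
12: 3, 8 → 2
3: none → 0
8: none → 0
16: none → 0
Total inversions: 0 + 2 + 0 + 0 + 0 = 2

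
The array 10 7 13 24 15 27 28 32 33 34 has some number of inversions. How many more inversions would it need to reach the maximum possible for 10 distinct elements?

43

Maximum inversions for 10 distinct elements is C(10, 2) = 10·9/2 = 45.
Current inversions — for each element, count later smaller elements:
10: 1
7: 0
13: 0
24: 1
15: 0
27: 0
28: 0
32: 0
33: 0
34: 0
Current total: 1 + 0 + 0 + 1 + 0 + 0 + 0 + 0 + 0 + 0 = 2
Shortfall: 45 − 2 = 43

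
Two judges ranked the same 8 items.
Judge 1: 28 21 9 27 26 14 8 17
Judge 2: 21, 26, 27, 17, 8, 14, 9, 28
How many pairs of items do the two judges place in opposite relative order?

16 discordant pairs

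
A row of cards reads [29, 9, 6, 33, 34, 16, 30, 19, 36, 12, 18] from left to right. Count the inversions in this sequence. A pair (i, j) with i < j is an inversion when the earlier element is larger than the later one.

25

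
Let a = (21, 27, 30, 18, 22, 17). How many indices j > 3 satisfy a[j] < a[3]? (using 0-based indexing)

The element at index 3 is 18.
Elements after it: 22, 17
Those smaller than 18: 17

1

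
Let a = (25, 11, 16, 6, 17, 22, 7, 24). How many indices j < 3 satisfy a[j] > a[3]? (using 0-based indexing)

The element at index 3 is 6.
Elements before it: 25, 11, 16
Those larger than 6: 25, 11, 16

3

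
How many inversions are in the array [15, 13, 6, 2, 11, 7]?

For each element, count later entries that are smaller:
15: 5
13: 4
6: 1
2: 0
11: 1
7: 0
Sum: 5 + 4 + 1 + 0 + 1 + 0 = 11

There are 11 inversions.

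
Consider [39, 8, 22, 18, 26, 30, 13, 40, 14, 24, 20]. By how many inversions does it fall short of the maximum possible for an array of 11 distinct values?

Maximum inversions for 11 distinct elements is C(11, 2) = 11·10/2 = 55.
Current inversions — for each element, count later smaller elements:
39: 9
8: 0
22: 4
18: 2
26: 4
30: 4
13: 0
40: 3
14: 0
24: 1
20: 0
Current total: 9 + 0 + 4 + 2 + 4 + 4 + 0 + 3 + 0 + 1 + 0 = 27
Shortfall: 55 − 27 = 28

28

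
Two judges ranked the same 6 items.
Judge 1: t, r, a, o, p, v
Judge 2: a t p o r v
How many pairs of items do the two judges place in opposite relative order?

Assign each item its position (1..6) in the first ordering, then rewrite the second ordering as that position sequence:
positions: t→1, r→2, a→3, o→4, p→5, v→6
second ordering as positions: [3, 1, 5, 4, 2, 6]
Discordant pairs = inversions in this position sequence.
3: 1, 2 → 2
1: 0
5: 4, 2 → 2
4: 2 → 1
2: 0
6: 0
Total: 2 + 0 + 2 + 1 + 0 + 0 = 5

5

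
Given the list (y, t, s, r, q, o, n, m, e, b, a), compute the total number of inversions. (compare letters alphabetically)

55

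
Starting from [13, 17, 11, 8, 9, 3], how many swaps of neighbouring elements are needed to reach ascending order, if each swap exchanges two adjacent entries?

Minimum adjacent swaps = number of inversions (each swap of adjacent out-of-order elements removes one inversion and no swap can remove more).
Count inversions — for each element, later elements that are smaller:
13: 11, 8, 9, 3 → 4
17: 11, 8, 9, 3 → 4
11: 8, 9, 3 → 3
8: 3 → 1
9: 3 → 1
3: none → 0
Total inversions: 4 + 4 + 3 + 1 + 1 + 0 = 13

Swaps: 13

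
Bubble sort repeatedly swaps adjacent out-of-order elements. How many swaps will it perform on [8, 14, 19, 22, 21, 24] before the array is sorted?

1

The minimum number of adjacent swaps to sort an array equals its inversion count, since every such swap removes exactly one inversion.
Count inversions — for each element, later elements that are smaller:
8: none → 0
14: none → 0
19: none → 0
22: 21 → 1
21: none → 0
24: none → 0
Total inversions: 0 + 0 + 0 + 1 + 0 + 0 = 1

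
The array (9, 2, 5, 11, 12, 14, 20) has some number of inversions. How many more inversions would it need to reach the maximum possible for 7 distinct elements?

19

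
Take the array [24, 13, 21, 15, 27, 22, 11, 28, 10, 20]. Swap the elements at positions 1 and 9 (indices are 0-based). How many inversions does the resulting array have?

Positions 1 and 9 hold 13 and 20; after swapping, the array is [24, 20, 21, 15, 27, 22, 11, 28, 10, 13].
Sweep left to right; for each value list the smaller values that follow it:
24 → 20, 21, 15, 22, 11, 10, 13 → 7
20 → 15, 11, 10, 13 → 4
21 → 15, 11, 10, 13 → 4
15 → 11, 10, 13 → 3
27 → 22, 11, 10, 13 → 4
22 → 11, 10, 13 → 3
11 → 10 → 1
28 → 10, 13 → 2
10 → none → 0
13 → none → 0
Sum: 7 + 4 + 4 + 3 + 4 + 3 + 1 + 2 + 0 + 0 = 28

28 inversions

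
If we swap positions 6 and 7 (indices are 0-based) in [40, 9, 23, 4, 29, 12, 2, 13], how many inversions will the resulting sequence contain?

There are 19 inversions.

Positions 6 and 7 hold 2 and 13; after swapping, the array is [40, 9, 23, 4, 29, 12, 13, 2].
For each element, count later entries that are smaller:
40 → 9, 23, 4, 29, 12, 13, 2 → 7
9 → 4, 2 → 2
23 → 4, 12, 13, 2 → 4
4 → 2 → 1
29 → 12, 13, 2 → 3
12 → 2 → 1
13 → 2 → 1
2 → none → 0
Sum: 7 + 2 + 4 + 1 + 3 + 1 + 1 + 0 = 19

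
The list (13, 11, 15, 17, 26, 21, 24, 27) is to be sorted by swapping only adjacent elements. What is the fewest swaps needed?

Minimum adjacent swaps = number of inversions (each swap of adjacent out-of-order elements removes one inversion and no swap can remove more).
Count inversions — for each element, later elements that are smaller:
13: 11 → 1
11: none → 0
15: none → 0
17: none → 0
26: 21, 24 → 2
21: none → 0
24: none → 0
27: none → 0
Total inversions: 1 + 0 + 0 + 0 + 2 + 0 + 0 + 0 = 3

3 swaps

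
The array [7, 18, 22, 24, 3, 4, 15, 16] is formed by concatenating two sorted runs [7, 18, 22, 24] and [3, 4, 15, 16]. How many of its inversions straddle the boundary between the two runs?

There are 14 split inversions.

Count, for every r in R, how many entries of L exceed r:
r = 3: 7, 18, 22, 24 → 4
r = 4: 7, 18, 22, 24 → 4
r = 15: 18, 22, 24 → 3
r = 16: 18, 22, 24 → 3
Cross-inversions: 4 + 4 + 3 + 3 = 14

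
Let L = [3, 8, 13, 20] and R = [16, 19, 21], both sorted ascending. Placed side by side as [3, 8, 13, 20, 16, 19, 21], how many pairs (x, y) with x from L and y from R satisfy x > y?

2 cross-inversions

For each element r of the right run, count left-run elements greater than r:
r = 16: 20 → 1
r = 19: 20 → 1
r = 21: none → 0
Cross-inversions: 1 + 1 + 0 = 2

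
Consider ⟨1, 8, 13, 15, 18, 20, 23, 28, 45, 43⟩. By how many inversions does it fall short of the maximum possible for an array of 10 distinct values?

44

Maximum inversions for 10 distinct elements is C(10, 2) = 10·9/2 = 45.
Current inversions — for each element, count later smaller elements:
1: 0
8: 0
13: 0
15: 0
18: 0
20: 0
23: 0
28: 0
45: 1
43: 0
Current total: 0 + 0 + 0 + 0 + 0 + 0 + 0 + 0 + 1 + 0 = 1
Shortfall: 45 − 1 = 44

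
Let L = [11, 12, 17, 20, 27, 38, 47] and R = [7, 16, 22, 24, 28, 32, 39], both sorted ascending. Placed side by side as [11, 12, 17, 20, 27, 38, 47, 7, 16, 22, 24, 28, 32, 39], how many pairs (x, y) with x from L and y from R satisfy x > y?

Count, for every r in R, how many entries of L exceed r:
r = 7: 11, 12, 17, 20, 27, 38, 47 → 7
r = 16: 17, 20, 27, 38, 47 → 5
r = 22: 27, 38, 47 → 3
r = 24: 27, 38, 47 → 3
r = 28: 38, 47 → 2
r = 32: 38, 47 → 2
r = 39: 47 → 1
Cross-inversions: 7 + 5 + 3 + 3 + 2 + 2 + 1 = 23

23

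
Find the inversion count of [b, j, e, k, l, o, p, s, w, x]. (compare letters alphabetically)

Out-of-order pairs: 1

Element-by-element contributions:
b: 0
j: 1
e: 0
k: 0
l: 0
o: 0
p: 0
s: 0
w: 0
x: 0
Sum: 0 + 1 + 0 + 0 + 0 + 0 + 0 + 0 + 0 + 0 = 1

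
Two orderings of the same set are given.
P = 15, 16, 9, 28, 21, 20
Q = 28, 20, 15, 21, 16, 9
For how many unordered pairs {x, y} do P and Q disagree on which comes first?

9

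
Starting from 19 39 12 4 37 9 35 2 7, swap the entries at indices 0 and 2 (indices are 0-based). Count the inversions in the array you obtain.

Positions 0 and 2 hold 19 and 12; after swapping, the array is [12, 39, 19, 4, 37, 9, 35, 2, 7].
Element-by-element contributions:
12 → 4, 9, 2, 7 → 4
39 → 19, 4, 37, 9, 35, 2, 7 → 7
19 → 4, 9, 2, 7 → 4
4 → 2 → 1
37 → 9, 35, 2, 7 → 4
9 → 2, 7 → 2
35 → 2, 7 → 2
2 → none → 0
7 → none → 0
Sum: 4 + 7 + 4 + 1 + 4 + 2 + 2 + 0 + 0 = 24

24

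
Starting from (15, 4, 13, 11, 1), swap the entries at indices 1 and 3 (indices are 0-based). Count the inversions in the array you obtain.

9 inversions

Positions 1 and 3 hold 4 and 11; after swapping, the array is [15, 11, 13, 4, 1].
Element-by-element contributions:
15 → 11, 13, 4, 1 → 4
11 → 4, 1 → 2
13 → 4, 1 → 2
4 → 1 → 1
1 → none → 0
Sum: 4 + 2 + 2 + 1 + 0 = 9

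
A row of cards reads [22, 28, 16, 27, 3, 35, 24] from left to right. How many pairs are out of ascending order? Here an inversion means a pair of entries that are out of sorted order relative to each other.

Out-of-order index pairs (1-indexed):
(1,3): 22 > 16
(1,5): 22 > 3
(2,3): 28 > 16
(2,4): 28 > 27
(2,5): 28 > 3
(2,7): 28 > 24
(3,5): 16 > 3
(4,5): 27 > 3
(4,7): 27 > 24
(6,7): 35 > 24
That's 10 pairs.

There are 10 out-of-order pairs.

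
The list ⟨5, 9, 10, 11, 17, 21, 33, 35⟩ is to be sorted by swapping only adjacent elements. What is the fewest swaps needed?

Swaps: 0

Each adjacent swap fixes exactly one inversion, so the minimum swap count equals the number of inversions.
Count inversions — for each element, later elements that are smaller:
5: none → 0
9: none → 0
10: none → 0
11: none → 0
17: none → 0
21: none → 0
33: none → 0
35: none → 0
Total inversions: 0 + 0 + 0 + 0 + 0 + 0 + 0 + 0 = 0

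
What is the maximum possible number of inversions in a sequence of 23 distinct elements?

253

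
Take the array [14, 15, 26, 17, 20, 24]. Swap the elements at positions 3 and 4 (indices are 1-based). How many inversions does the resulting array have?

2 inversions

Positions 3 and 4 hold 26 and 17; after swapping, the array is [14, 15, 17, 26, 20, 24].
Count, for each position, how many later elements it exceeds:
14: 0
15: 0
17: 0
26: 2
20: 0
24: 0
Sum: 0 + 0 + 0 + 2 + 0 + 0 = 2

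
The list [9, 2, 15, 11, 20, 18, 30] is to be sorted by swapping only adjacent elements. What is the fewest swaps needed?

Each adjacent swap fixes exactly one inversion, so the minimum swap count equals the number of inversions.
Count inversions — for each element, later elements that are smaller:
9: 2 → 1
2: none → 0
15: 11 → 1
11: none → 0
20: 18 → 1
18: none → 0
30: none → 0
Total inversions: 1 + 0 + 1 + 0 + 1 + 0 + 0 = 3

Adjacent swaps: 3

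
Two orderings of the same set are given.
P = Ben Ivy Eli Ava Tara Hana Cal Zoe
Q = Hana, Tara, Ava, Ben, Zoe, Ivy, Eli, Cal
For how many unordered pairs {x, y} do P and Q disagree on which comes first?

15 disagreeing pairs

Assign each item its position (1..8) in the first ordering, then rewrite the second ordering as that position sequence:
positions: Ben→1, Ivy→2, Eli→3, Ava→4, Tara→5, Hana→6, Cal→7, Zoe→8
second ordering as positions: [6, 5, 4, 1, 8, 2, 3, 7]
Discordant pairs = inversions in this position sequence.
6: 5, 4, 1, 2, 3 → 5
5: 4, 1, 2, 3 → 4
4: 1, 2, 3 → 3
1: 0
8: 2, 3, 7 → 3
2: 0
3: 0
7: 0
Total: 5 + 4 + 3 + 0 + 3 + 0 + 0 + 0 = 15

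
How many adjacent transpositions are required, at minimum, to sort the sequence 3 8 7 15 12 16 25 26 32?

Minimum adjacent swaps = number of inversions (each swap of adjacent out-of-order elements removes one inversion and no swap can remove more).
Count inversions — for each element, later elements that are smaller:
3: none → 0
8: 7 → 1
7: none → 0
15: 12 → 1
12: none → 0
16: none → 0
25: none → 0
26: none → 0
32: none → 0
Total inversions: 0 + 1 + 0 + 1 + 0 + 0 + 0 + 0 + 0 = 2

2 adjacent swaps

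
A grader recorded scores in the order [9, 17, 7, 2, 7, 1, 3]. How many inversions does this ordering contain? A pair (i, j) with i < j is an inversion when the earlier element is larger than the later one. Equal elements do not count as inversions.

For each element, count later entries that are smaller:
9: 5
17: 5
7: 3
2: 1
7: 2
1: 0
3: 0
Sum: 5 + 5 + 3 + 1 + 2 + 0 + 0 = 16

16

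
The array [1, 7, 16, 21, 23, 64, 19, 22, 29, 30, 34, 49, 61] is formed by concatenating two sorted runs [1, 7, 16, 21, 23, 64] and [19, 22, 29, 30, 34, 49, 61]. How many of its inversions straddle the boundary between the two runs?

10

For each element r of the right run, count left-run elements greater than r:
r = 19: 21, 23, 64 → 3
r = 22: 23, 64 → 2
r = 29: 64 → 1
r = 30: 64 → 1
r = 34: 64 → 1
r = 49: 64 → 1
r = 61: 64 → 1
Cross-inversions: 3 + 2 + 1 + 1 + 1 + 1 + 1 = 10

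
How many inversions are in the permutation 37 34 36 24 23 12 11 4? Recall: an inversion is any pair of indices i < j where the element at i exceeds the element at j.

27 inversions

Count, for each position, how many later elements it exceeds:
37 → 34, 36, 24, 23, 12, 11, 4 → 7
34 → 24, 23, 12, 11, 4 → 5
36 → 24, 23, 12, 11, 4 → 5
24 → 23, 12, 11, 4 → 4
23 → 12, 11, 4 → 3
12 → 11, 4 → 2
11 → 4 → 1
4 → none → 0
Sum: 7 + 5 + 5 + 4 + 3 + 2 + 1 + 0 = 27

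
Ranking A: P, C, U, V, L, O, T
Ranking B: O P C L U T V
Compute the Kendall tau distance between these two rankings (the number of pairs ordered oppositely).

8 discordant pairs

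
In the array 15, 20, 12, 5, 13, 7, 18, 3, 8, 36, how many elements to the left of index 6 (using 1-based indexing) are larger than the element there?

The element at index 6 is 7.
Elements before it: 15, 20, 12, 5, 13
Those larger than 7: 15, 20, 12, 13

4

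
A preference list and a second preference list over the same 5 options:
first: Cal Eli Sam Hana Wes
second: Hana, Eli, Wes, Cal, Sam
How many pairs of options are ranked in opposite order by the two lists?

6 pairs

Assign each item its position (1..5) in the first ordering, then rewrite the second ordering as that position sequence:
positions: Cal→1, Eli→2, Sam→3, Hana→4, Wes→5
second ordering as positions: [4, 2, 5, 1, 3]
Discordant pairs = inversions in this position sequence.
4: 2, 1, 3 → 3
2: 1 → 1
5: 1, 3 → 2
1: 0
3: 0
Total: 3 + 1 + 2 + 0 + 0 = 6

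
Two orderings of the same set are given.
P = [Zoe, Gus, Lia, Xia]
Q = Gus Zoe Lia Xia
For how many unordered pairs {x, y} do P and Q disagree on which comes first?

Assign each item its position (1..4) in the first ordering, then rewrite the second ordering as that position sequence:
positions: Zoe→1, Gus→2, Lia→3, Xia→4
second ordering as positions: [2, 1, 3, 4]
Discordant pairs = inversions in this position sequence.
2: 1 → 1
1: 0
3: 0
4: 0
Total: 1 + 0 + 0 + 0 = 1

Disagreeing pairs: 1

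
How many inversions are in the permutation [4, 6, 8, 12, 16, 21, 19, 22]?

Inversions: 1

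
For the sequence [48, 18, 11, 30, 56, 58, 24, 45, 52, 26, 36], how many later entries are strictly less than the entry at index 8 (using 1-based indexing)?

The element at index 8 is 45.
Elements after it: 52, 26, 36
Those smaller than 45: 26, 36

2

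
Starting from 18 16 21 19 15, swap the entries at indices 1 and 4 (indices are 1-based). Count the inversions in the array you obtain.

7

Positions 1 and 4 hold 18 and 19; after swapping, the array is [19, 16, 21, 18, 15].
For each element, count later entries that are smaller:
19: 3
16: 1
21: 2
18: 1
15: 0
Sum: 3 + 1 + 2 + 1 + 0 = 7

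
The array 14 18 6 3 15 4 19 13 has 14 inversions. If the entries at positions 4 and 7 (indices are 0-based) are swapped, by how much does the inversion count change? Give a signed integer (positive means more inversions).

-1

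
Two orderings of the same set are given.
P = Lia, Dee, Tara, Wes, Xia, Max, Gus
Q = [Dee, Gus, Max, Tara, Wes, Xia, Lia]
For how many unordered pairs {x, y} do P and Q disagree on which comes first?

Disagreeing pairs: 13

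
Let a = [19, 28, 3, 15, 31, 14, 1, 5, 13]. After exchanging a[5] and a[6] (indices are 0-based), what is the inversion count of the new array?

23

Positions 5 and 6 hold 14 and 1; after swapping, the array is [19, 28, 3, 15, 31, 1, 14, 5, 13].
Element-by-element contributions:
19: 6
28: 6
3: 1
15: 4
31: 4
1: 0
14: 2
5: 0
13: 0
Sum: 6 + 6 + 1 + 4 + 4 + 0 + 2 + 0 + 0 = 23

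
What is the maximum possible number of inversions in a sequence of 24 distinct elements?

276

A reversed (strictly descending) arrangement makes every pair an inversion, giving C(24, 2) inversions.
C(24, 2) = 24·23/2 = 276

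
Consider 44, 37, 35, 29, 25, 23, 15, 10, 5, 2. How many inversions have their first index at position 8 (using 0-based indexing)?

1 such element

The element at index 8 is 5.
Elements after it: 2
Those smaller than 5: 2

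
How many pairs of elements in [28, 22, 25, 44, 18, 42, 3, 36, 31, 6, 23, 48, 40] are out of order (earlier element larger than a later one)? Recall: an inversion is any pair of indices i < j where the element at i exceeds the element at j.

35

Count, for each position, how many later elements it exceeds:
28: 6
22: 3
25: 4
44: 8
18: 2
42: 6
3: 0
36: 3
31: 2
6: 0
23: 0
48: 1
40: 0
Sum: 6 + 3 + 4 + 8 + 2 + 6 + 0 + 3 + 2 + 0 + 0 + 1 + 0 = 35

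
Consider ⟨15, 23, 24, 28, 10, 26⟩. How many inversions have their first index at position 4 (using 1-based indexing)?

The element at index 4 is 28.
Elements after it: 10, 26
Those smaller than 28: 10, 26

2 such elements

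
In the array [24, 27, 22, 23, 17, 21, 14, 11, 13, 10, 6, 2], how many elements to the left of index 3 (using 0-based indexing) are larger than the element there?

2 such elements

The element at index 3 is 23.
Elements before it: 24, 27, 22
Those larger than 23: 24, 27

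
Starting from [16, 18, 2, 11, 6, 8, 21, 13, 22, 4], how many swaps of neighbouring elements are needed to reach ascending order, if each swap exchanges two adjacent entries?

Each adjacent swap fixes exactly one inversion, so the minimum swap count equals the number of inversions.
Count inversions — for each element, later elements that are smaller:
16: 2, 11, 6, 8, 13, 4 → 6
18: 2, 11, 6, 8, 13, 4 → 6
2: none → 0
11: 6, 8, 4 → 3
6: 4 → 1
8: 4 → 1
21: 13, 4 → 2
13: 4 → 1
22: 4 → 1
4: none → 0
Total inversions: 6 + 6 + 0 + 3 + 1 + 1 + 2 + 1 + 1 + 0 = 21

Swaps: 21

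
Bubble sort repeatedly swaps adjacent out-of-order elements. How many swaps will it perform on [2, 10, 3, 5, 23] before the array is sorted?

There are 2 swaps.

The minimum number of adjacent swaps to sort an array equals its inversion count, since every such swap removes exactly one inversion.
Count inversions — for each element, later elements that are smaller:
2: none → 0
10: 3, 5 → 2
3: none → 0
5: none → 0
23: none → 0
Total inversions: 0 + 2 + 0 + 0 + 0 = 2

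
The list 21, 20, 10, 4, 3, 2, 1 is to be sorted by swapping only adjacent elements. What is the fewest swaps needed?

The minimum number of adjacent swaps to sort an array equals its inversion count, since every such swap removes exactly one inversion.
Count inversions — for each element, later elements that are smaller:
21: 20, 10, 4, 3, 2, 1 → 6
20: 10, 4, 3, 2, 1 → 5
10: 4, 3, 2, 1 → 4
4: 3, 2, 1 → 3
3: 2, 1 → 2
2: 1 → 1
1: none → 0
Total inversions: 6 + 5 + 4 + 3 + 2 + 1 + 0 = 21

21 swaps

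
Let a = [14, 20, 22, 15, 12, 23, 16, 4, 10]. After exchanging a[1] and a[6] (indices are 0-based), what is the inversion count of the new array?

Positions 1 and 6 hold 20 and 16; after swapping, the array is [14, 16, 22, 15, 12, 23, 20, 4, 10].
Count, for each position, how many later elements it exceeds:
14: 3
16: 4
22: 5
15: 3
12: 2
23: 3
20: 2
4: 0
10: 0
Sum: 3 + 4 + 5 + 3 + 2 + 3 + 2 + 0 + 0 = 22

22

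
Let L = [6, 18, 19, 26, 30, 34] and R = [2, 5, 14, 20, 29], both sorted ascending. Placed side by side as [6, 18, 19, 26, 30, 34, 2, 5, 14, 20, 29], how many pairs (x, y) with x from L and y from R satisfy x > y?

22 split inversions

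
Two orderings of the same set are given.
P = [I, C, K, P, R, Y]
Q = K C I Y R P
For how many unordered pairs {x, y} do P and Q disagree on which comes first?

Assign each item its position (1..6) in the first ordering, then rewrite the second ordering as that position sequence:
positions: I→1, C→2, K→3, P→4, R→5, Y→6
second ordering as positions: [3, 2, 1, 6, 5, 4]
Discordant pairs = inversions in this position sequence.
3: 2, 1 → 2
2: 1 → 1
1: 0
6: 5, 4 → 2
5: 4 → 1
4: 0
Total: 2 + 1 + 0 + 2 + 1 + 0 = 6

6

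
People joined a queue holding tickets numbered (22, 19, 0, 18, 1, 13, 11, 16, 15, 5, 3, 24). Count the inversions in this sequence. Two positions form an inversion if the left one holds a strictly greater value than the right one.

Sweep left to right; for each value list the smaller values that follow it:
22 → 19, 0, 18, 1, 13, 11, 16, 15, 5, 3 → 10
19 → 0, 18, 1, 13, 11, 16, 15, 5, 3 → 9
0 → none → 0
18 → 1, 13, 11, 16, 15, 5, 3 → 7
1 → none → 0
13 → 11, 5, 3 → 3
11 → 5, 3 → 2
16 → 15, 5, 3 → 3
15 → 5, 3 → 2
5 → 3 → 1
3 → none → 0
24 → none → 0
Sum: 10 + 9 + 0 + 7 + 0 + 3 + 2 + 3 + 2 + 1 + 0 + 0 = 37

37 inversions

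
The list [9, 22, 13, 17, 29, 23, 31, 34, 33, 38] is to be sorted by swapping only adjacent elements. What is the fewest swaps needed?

4 adjacent swaps

Minimum adjacent swaps = number of inversions (each swap of adjacent out-of-order elements removes one inversion and no swap can remove more).
Count inversions — for each element, later elements that are smaller:
9: none → 0
22: 13, 17 → 2
13: none → 0
17: none → 0
29: 23 → 1
23: none → 0
31: none → 0
34: 33 → 1
33: none → 0
38: none → 0
Total inversions: 0 + 2 + 0 + 0 + 1 + 0 + 0 + 1 + 0 + 0 = 4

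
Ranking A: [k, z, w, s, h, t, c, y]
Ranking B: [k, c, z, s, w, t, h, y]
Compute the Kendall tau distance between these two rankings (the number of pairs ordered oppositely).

7

Assign each item its position (1..8) in the first ordering, then rewrite the second ordering as that position sequence:
positions: k→1, z→2, w→3, s→4, h→5, t→6, c→7, y→8
second ordering as positions: [1, 7, 2, 4, 3, 6, 5, 8]
Discordant pairs = inversions in this position sequence.
1: 0
7: 2, 4, 3, 6, 5 → 5
2: 0
4: 3 → 1
3: 0
6: 5 → 1
5: 0
8: 0
Total: 0 + 5 + 0 + 1 + 0 + 1 + 0 + 0 = 7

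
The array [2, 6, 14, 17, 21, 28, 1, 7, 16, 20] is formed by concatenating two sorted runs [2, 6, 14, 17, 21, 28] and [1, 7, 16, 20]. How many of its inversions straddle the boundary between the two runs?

For each element r of the right run, count left-run elements greater than r:
r = 1: 2, 6, 14, 17, 21, 28 → 6
r = 7: 14, 17, 21, 28 → 4
r = 16: 17, 21, 28 → 3
r = 20: 21, 28 → 2
Cross-inversions: 6 + 4 + 3 + 2 = 15

15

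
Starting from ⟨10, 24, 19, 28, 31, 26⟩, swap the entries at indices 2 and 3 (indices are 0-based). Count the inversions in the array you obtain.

4

Positions 2 and 3 hold 19 and 28; after swapping, the array is [10, 24, 28, 19, 31, 26].
Element-by-element contributions:
10: 0
24: 1
28: 2
19: 0
31: 1
26: 0
Sum: 0 + 1 + 2 + 0 + 1 + 0 = 4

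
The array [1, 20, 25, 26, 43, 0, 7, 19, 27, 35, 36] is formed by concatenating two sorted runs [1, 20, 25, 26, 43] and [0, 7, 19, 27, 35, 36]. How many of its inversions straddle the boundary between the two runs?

16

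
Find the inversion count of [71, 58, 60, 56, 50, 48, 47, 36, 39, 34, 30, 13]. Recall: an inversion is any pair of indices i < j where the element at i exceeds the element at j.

Element-by-element contributions:
71 → 58, 60, 56, 50, 48, 47, 36, 39, 34, 30, 13 → 11
58 → 56, 50, 48, 47, 36, 39, 34, 30, 13 → 9
60 → 56, 50, 48, 47, 36, 39, 34, 30, 13 → 9
56 → 50, 48, 47, 36, 39, 34, 30, 13 → 8
50 → 48, 47, 36, 39, 34, 30, 13 → 7
48 → 47, 36, 39, 34, 30, 13 → 6
47 → 36, 39, 34, 30, 13 → 5
36 → 34, 30, 13 → 3
39 → 34, 30, 13 → 3
34 → 30, 13 → 2
30 → 13 → 1
13 → none → 0
Sum: 11 + 9 + 9 + 8 + 7 + 6 + 5 + 3 + 3 + 2 + 1 + 0 = 64

64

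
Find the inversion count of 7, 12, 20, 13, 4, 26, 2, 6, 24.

There are 17 inversions.

Element-by-element contributions:
7: 3
12: 3
20: 4
13: 3
4: 1
26: 3
2: 0
6: 0
24: 0
Sum: 3 + 3 + 4 + 3 + 1 + 3 + 0 + 0 + 0 = 17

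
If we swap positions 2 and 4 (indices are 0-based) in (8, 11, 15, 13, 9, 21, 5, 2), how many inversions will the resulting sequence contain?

14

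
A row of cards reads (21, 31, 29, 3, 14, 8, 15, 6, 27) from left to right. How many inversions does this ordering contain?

For each element, count later entries that are smaller:
21: 5
31: 7
29: 6
3: 0
14: 2
8: 1
15: 1
6: 0
27: 0
Sum: 5 + 7 + 6 + 0 + 2 + 1 + 1 + 0 + 0 = 22

22 inversions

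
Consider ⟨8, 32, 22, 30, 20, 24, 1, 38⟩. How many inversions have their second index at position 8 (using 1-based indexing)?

The element at index 8 is 38.
Elements before it: 8, 32, 22, 30, 20, 24, 1
None of them are larger than 38.

0 such elements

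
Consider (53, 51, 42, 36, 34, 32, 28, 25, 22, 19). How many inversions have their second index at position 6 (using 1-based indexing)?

The element at index 6 is 32.
Elements before it: 53, 51, 42, 36, 34
Those larger than 32: 53, 51, 42, 36, 34

5 such elements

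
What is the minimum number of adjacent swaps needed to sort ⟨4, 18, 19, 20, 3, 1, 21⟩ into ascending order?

Minimum adjacent swaps = number of inversions (each swap of adjacent out-of-order elements removes one inversion and no swap can remove more).
Count inversions — for each element, later elements that are smaller:
4: 3, 1 → 2
18: 3, 1 → 2
19: 3, 1 → 2
20: 3, 1 → 2
3: 1 → 1
1: none → 0
21: none → 0
Total inversions: 2 + 2 + 2 + 2 + 1 + 0 + 0 = 9

9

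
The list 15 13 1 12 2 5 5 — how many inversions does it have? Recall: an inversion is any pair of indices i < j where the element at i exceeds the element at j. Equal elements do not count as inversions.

For each element, count later entries that are smaller:
15: 6
13: 5
1: 0
12: 3
2: 0
5: 0
5: 0
Sum: 6 + 5 + 0 + 3 + 0 + 0 + 0 = 14

14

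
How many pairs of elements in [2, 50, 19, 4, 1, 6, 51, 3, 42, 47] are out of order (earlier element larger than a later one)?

Count, for each position, how many later elements it exceeds:
2 → 1 → 1
50 → 19, 4, 1, 6, 3, 42, 47 → 7
19 → 4, 1, 6, 3 → 4
4 → 1, 3 → 2
1 → none → 0
6 → 3 → 1
51 → 3, 42, 47 → 3
3 → none → 0
42 → none → 0
47 → none → 0
Sum: 1 + 7 + 4 + 2 + 0 + 1 + 3 + 0 + 0 + 0 = 18

18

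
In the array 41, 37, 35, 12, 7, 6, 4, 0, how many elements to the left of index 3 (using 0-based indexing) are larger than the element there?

The element at index 3 is 12.
Elements before it: 41, 37, 35
Those larger than 12: 41, 37, 35

3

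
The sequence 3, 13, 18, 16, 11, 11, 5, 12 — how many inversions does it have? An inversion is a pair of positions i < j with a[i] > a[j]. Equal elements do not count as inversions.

Element-by-element contributions:
3 → none → 0
13 → 11, 11, 5, 12 → 4
18 → 16, 11, 11, 5, 12 → 5
16 → 11, 11, 5, 12 → 4
11 → 5 → 1
11 → 5 → 1
5 → none → 0
12 → none → 0
Sum: 0 + 4 + 5 + 4 + 1 + 1 + 0 + 0 = 15

15 inversions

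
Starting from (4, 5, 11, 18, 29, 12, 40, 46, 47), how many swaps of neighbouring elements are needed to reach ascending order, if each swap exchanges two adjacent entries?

Each adjacent swap fixes exactly one inversion, so the minimum swap count equals the number of inversions.
Count inversions — for each element, later elements that are smaller:
4: none → 0
5: none → 0
11: none → 0
18: 12 → 1
29: 12 → 1
12: none → 0
40: none → 0
46: none → 0
47: none → 0
Total inversions: 0 + 0 + 0 + 1 + 1 + 0 + 0 + 0 + 0 = 2

2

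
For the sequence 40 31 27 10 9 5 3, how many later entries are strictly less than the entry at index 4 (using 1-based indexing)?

3 such elements

The element at index 4 is 10.
Elements after it: 9, 5, 3
Those smaller than 10: 9, 5, 3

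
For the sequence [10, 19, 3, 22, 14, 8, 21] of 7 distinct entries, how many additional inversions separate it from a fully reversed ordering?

Maximum inversions for 7 distinct elements is C(7, 2) = 7·6/2 = 21.
Current inversions — for each element, count later smaller elements:
10: 2
19: 3
3: 0
22: 3
14: 1
8: 0
21: 0
Current total: 2 + 3 + 0 + 3 + 1 + 0 + 0 = 9
Shortfall: 21 − 9 = 12

12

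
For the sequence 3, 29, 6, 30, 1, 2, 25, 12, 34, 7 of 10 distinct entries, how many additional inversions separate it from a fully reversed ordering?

Maximum inversions for 10 distinct elements is C(10, 2) = 10·9/2 = 45.
Current inversions — for each element, count later smaller elements:
3: 2
29: 6
6: 2
30: 5
1: 0
2: 0
25: 2
12: 1
34: 1
7: 0
Current total: 2 + 6 + 2 + 5 + 0 + 0 + 2 + 1 + 1 + 0 = 19
Shortfall: 45 − 19 = 26

26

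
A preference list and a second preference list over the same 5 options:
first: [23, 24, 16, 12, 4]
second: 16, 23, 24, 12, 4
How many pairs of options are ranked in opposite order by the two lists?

Assign each item its position (1..5) in the first ordering, then rewrite the second ordering as that position sequence:
positions: 23→1, 24→2, 16→3, 12→4, 4→5
second ordering as positions: [3, 1, 2, 4, 5]
Discordant pairs = inversions in this position sequence.
3: 1, 2 → 2
1: 0
2: 0
4: 0
5: 0
Total: 2 + 0 + 0 + 0 + 0 = 2

2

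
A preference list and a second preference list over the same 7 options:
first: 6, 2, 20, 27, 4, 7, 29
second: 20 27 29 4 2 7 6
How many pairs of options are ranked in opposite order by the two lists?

12

Assign each item its position (1..7) in the first ordering, then rewrite the second ordering as that position sequence:
positions: 6→1, 2→2, 20→3, 27→4, 4→5, 7→6, 29→7
second ordering as positions: [3, 4, 7, 5, 2, 6, 1]
Discordant pairs = inversions in this position sequence.
3: 2, 1 → 2
4: 2, 1 → 2
7: 5, 2, 6, 1 → 4
5: 2, 1 → 2
2: 1 → 1
6: 1 → 1
1: 0
Total: 2 + 2 + 4 + 2 + 1 + 1 + 0 = 12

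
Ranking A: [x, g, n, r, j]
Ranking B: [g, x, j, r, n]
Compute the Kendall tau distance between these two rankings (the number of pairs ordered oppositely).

4 discordant pairs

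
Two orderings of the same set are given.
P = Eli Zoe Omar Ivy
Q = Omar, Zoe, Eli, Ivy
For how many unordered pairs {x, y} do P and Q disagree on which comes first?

3

Assign each item its position (1..4) in the first ordering, then rewrite the second ordering as that position sequence:
positions: Eli→1, Zoe→2, Omar→3, Ivy→4
second ordering as positions: [3, 2, 1, 4]
Discordant pairs = inversions in this position sequence.
3: 2, 1 → 2
2: 1 → 1
1: 0
4: 0
Total: 2 + 1 + 0 + 0 = 3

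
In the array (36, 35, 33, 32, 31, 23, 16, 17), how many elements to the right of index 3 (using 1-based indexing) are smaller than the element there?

The element at index 3 is 33.
Elements after it: 32, 31, 23, 16, 17
Those smaller than 33: 32, 31, 23, 16, 17

5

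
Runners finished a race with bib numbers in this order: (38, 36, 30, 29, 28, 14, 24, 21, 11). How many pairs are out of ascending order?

There are 34 out-of-order pairs.

Count, for each position, how many later elements it exceeds:
38 → 36, 30, 29, 28, 14, 24, 21, 11 → 8
36 → 30, 29, 28, 14, 24, 21, 11 → 7
30 → 29, 28, 14, 24, 21, 11 → 6
29 → 28, 14, 24, 21, 11 → 5
28 → 14, 24, 21, 11 → 4
14 → 11 → 1
24 → 21, 11 → 2
21 → 11 → 1
11 → none → 0
Sum: 8 + 7 + 6 + 5 + 4 + 1 + 2 + 1 + 0 = 34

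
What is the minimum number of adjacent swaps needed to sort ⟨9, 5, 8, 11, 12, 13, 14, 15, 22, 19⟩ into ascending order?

Each adjacent swap fixes exactly one inversion, so the minimum swap count equals the number of inversions.
Count inversions — for each element, later elements that are smaller:
9: 5, 8 → 2
5: none → 0
8: none → 0
11: none → 0
12: none → 0
13: none → 0
14: none → 0
15: none → 0
22: 19 → 1
19: none → 0
Total inversions: 2 + 0 + 0 + 0 + 0 + 0 + 0 + 0 + 1 + 0 = 3

3 adjacent swaps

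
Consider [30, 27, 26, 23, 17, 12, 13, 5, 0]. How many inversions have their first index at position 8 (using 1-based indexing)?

1

The element at index 8 is 5.
Elements after it: 0
Those smaller than 5: 0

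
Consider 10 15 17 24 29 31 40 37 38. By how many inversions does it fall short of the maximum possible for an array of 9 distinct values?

34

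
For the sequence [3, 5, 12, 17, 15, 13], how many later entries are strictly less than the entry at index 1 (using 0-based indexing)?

The element at index 1 is 5.
Elements after it: 12, 17, 15, 13
None of them are smaller than 5.

0 such elements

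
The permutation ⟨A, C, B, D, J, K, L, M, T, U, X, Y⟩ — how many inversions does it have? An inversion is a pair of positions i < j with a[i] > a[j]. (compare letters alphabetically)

1

Element-by-element contributions:
A → none → 0
C → B → 1
B → none → 0
D → none → 0
J → none → 0
K → none → 0
L → none → 0
M → none → 0
T → none → 0
U → none → 0
X → none → 0
Y → none → 0
Sum: 0 + 1 + 0 + 0 + 0 + 0 + 0 + 0 + 0 + 0 + 0 + 0 = 1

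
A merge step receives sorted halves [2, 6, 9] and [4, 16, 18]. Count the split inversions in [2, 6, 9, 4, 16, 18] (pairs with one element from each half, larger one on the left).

2

Count, for every r in R, how many entries of L exceed r:
r = 4: 6, 9 → 2
r = 16: none → 0
r = 18: none → 0
Cross-inversions: 2 + 0 + 0 = 2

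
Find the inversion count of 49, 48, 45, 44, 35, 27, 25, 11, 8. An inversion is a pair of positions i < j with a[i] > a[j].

For each element, count later entries that are smaller:
49 → 48, 45, 44, 35, 27, 25, 11, 8 → 8
48 → 45, 44, 35, 27, 25, 11, 8 → 7
45 → 44, 35, 27, 25, 11, 8 → 6
44 → 35, 27, 25, 11, 8 → 5
35 → 27, 25, 11, 8 → 4
27 → 25, 11, 8 → 3
25 → 11, 8 → 2
11 → 8 → 1
8 → none → 0
Sum: 8 + 7 + 6 + 5 + 4 + 3 + 2 + 1 + 0 = 36

36 inversions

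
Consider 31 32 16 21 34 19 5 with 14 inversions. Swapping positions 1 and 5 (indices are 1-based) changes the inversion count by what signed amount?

Positions 1 and 5 hold 31 and 34; after swapping, the array is [34, 32, 16, 21, 31, 19, 5].
For each element, count later entries that are smaller:
34: 6
32: 5
16: 1
21: 2
31: 2
19: 1
5: 0
Sum: 6 + 5 + 1 + 2 + 2 + 1 + 0 = 17
Change: 17 − 14 = +3

+3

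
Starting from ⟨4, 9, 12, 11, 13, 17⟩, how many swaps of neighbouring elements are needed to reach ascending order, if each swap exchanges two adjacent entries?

The minimum number of adjacent swaps to sort an array equals its inversion count, since every such swap removes exactly one inversion.
Count inversions — for each element, later elements that are smaller:
4: none → 0
9: none → 0
12: 11 → 1
11: none → 0
13: none → 0
17: none → 0
Total inversions: 0 + 0 + 1 + 0 + 0 + 0 = 1

1 adjacent swap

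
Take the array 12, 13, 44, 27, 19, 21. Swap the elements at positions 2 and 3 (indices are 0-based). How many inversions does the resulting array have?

4 inversions

Positions 2 and 3 hold 44 and 27; after swapping, the array is [12, 13, 27, 44, 19, 21].
Count, for each position, how many later elements it exceeds:
12: 0
13: 0
27: 2
44: 2
19: 0
21: 0
Sum: 0 + 0 + 2 + 2 + 0 + 0 = 4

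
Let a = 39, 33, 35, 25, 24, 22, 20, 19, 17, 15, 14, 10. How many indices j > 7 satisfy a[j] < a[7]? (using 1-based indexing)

5

The element at index 7 is 20.
Elements after it: 19, 17, 15, 14, 10
Those smaller than 20: 19, 17, 15, 14, 10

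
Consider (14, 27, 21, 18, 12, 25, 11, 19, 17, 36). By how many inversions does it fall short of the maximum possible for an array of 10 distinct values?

23 inversions short

Maximum inversions for 10 distinct elements is C(10, 2) = 10·9/2 = 45.
Current inversions — for each element, count later smaller elements:
14: 2
27: 7
21: 5
18: 3
12: 1
25: 3
11: 0
19: 1
17: 0
36: 0
Current total: 2 + 7 + 5 + 3 + 1 + 3 + 0 + 1 + 0 + 0 = 22
Shortfall: 45 − 22 = 23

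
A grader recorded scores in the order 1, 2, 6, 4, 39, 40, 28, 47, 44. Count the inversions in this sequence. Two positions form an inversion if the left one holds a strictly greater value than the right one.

Count, for each position, how many later elements it exceeds:
1: 0
2: 0
6: 1
4: 0
39: 1
40: 1
28: 0
47: 1
44: 0
Sum: 0 + 0 + 1 + 0 + 1 + 1 + 0 + 1 + 0 = 4

4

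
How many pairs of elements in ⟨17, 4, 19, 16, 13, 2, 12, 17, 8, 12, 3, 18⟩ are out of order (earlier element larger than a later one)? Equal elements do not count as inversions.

37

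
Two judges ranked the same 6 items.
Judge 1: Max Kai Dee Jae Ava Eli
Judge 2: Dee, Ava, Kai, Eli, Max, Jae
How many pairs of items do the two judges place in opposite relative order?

8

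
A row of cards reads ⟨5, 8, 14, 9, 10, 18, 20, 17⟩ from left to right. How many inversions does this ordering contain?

4 out-of-order pairs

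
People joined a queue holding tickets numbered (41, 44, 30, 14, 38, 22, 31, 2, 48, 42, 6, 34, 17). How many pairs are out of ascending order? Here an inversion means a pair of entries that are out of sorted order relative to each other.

46 inversions

For each element, count later entries that are smaller:
41: 9
44: 10
30: 5
14: 2
38: 6
22: 3
31: 3
2: 0
48: 4
42: 3
6: 0
34: 1
17: 0
Sum: 9 + 10 + 5 + 2 + 6 + 3 + 3 + 0 + 4 + 3 + 0 + 1 + 0 = 46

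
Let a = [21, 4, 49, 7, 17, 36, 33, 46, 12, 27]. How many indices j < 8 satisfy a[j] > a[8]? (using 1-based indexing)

The element at index 8 is 46.
Elements before it: 21, 4, 49, 7, 17, 36, 33
Those larger than 46: 49

1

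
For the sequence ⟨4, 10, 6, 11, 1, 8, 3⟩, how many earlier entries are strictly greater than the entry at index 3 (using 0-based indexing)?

The element at index 3 is 11.
Elements before it: 4, 10, 6
None of them are larger than 11.

0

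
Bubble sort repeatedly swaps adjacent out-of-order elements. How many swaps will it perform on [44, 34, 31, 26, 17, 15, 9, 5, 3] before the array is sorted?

36 swaps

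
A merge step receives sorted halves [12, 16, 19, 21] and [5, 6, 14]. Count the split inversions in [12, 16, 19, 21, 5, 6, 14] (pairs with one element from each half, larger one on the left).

11

For each element r of the right run, count left-run elements greater than r:
r = 5: 12, 16, 19, 21 → 4
r = 6: 12, 16, 19, 21 → 4
r = 14: 16, 19, 21 → 3
Cross-inversions: 4 + 4 + 3 = 11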